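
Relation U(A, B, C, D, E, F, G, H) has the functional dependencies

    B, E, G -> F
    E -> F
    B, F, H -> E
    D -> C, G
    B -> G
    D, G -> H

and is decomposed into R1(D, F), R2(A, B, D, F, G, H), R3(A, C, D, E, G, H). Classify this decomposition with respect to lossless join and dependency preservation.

Lossless test (chase): Rows 1 and 2 agree on D; apply D→C, G and equate their C, G entries. Rows 1 and 3 agree on D; apply D→C, G and equate their C, G entries. Rows 1 and 2 agree on D, G; apply D, G→H and equate their H entries. No row becomes fully distinguished — the join is lossy.
Dependency preservation: the restricted closure of {B, E, G} across the fragments never reaches {F}, so B, E, G → F cannot be enforced without a join — not preserved.

lossy and not dependency-preserving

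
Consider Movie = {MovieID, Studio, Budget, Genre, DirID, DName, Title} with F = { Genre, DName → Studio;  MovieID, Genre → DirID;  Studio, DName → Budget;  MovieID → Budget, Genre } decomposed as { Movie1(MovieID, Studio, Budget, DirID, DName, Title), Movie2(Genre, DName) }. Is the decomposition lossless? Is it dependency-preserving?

lossy and not dependency-preserving

Lossless test: (DName)⁺ = {DName}, which is a superkey of neither fragment — lossy.
Dependency preservation: the restricted closure of {Genre, DName} across the fragments never reaches {Studio}, so Genre, DName → Studio cannot be enforced without a join — not preserved.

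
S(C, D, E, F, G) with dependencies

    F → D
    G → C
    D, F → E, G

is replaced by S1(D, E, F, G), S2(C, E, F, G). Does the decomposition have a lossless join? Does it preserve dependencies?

lossless and dependency-preserving

Lossless test: (E, F, G)⁺ = {C, D, E, F, G}, which contains all of one fragment — lossless.
Dependency preservation: every FD's attributes lie within a single fragment, so each can be enforced locally — preserved.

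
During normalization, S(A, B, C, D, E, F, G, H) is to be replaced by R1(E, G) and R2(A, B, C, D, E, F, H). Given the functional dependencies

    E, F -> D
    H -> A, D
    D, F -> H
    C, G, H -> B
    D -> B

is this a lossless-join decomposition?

Common attributes: R1 ∩ R2 = {E}.
No dependency enlarges {E}, so (E)⁺ = {E}.
The closure contains neither all of R1 = {E, G} nor all of R2 = {A, B, C, D, E, F, H}, so the common attributes are not a superkey of either fragment. The join is lossy.

No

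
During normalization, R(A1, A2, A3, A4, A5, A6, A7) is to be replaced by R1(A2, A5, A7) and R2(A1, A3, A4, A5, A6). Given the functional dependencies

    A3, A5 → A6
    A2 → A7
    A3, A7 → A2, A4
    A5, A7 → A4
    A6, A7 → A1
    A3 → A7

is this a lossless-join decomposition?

No

Common attributes: R1 ∩ R2 = {A5}.
No dependency enlarges {A5}, so (A5)⁺ = {A5}.
The closure contains neither all of R1 = {A2, A5, A7} nor all of R2 = {A1, A3, A4, A5, A6}, so the common attributes are not a superkey of either fragment. The join is lossy.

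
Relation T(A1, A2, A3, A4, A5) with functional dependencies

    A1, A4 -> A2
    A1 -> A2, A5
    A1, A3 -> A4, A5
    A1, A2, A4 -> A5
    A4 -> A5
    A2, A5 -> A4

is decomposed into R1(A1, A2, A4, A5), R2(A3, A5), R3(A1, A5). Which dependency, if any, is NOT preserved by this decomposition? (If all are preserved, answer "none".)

A1, A4 → A2 lies within R1.
A1 → A2, A5 lies within R1.
A1, A3 → A4, A5: restricted closure across fragments reaches A4, A5.
A1, A2, A4 → A5 lies within R1.
A4 → A5 lies within R1.
A2, A5 → A4 lies within R1.
Every dependency is enforceable on the fragments, so the decomposition is dependency-preserving.

none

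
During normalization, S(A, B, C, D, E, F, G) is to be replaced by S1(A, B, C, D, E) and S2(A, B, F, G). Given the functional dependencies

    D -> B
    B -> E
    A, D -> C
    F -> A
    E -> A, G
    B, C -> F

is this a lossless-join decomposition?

Common attributes: S1 ∩ S2 = {A, B}.
Closure of {A, B}: B → E applies, adding E; E → A, G applies, adding G. So (A, B)⁺ = {A, B, E, G}.
The closure contains neither all of S1 = {A, B, C, D, E} nor all of S2 = {A, B, F, G}, so the common attributes are not a superkey of either fragment. The join is lossy.

No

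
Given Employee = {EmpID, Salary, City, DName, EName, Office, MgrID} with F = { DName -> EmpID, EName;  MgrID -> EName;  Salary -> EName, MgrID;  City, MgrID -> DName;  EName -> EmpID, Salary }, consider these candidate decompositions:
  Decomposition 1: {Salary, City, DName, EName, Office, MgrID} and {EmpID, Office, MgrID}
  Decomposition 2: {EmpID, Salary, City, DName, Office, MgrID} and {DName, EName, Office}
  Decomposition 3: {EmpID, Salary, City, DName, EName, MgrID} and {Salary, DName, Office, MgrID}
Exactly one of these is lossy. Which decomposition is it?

Decomposition 3

Decomposition 1: common = {Office, MgrID}, closure = {EmpID, Salary, EName, Office, MgrID} → lossless.
Decomposition 2: common = {DName, Office}, closure = {EmpID, Salary, DName, EName, Office, MgrID} → lossless.
Decomposition 3: common = {Salary, DName, MgrID}, closure = {EmpID, Salary, DName, EName, MgrID} → lossy.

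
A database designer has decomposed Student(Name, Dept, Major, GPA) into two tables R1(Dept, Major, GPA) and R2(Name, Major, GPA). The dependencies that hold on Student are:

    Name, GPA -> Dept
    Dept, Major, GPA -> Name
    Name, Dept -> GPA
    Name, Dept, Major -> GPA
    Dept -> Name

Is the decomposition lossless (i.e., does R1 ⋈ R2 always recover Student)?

No

Common attributes: R1 ∩ R2 = {Major, GPA}.
No dependency enlarges {Major, GPA}, so (Major, GPA)⁺ = {Major, GPA}.
The closure contains neither all of R1 = {Dept, Major, GPA} nor all of R2 = {Name, Major, GPA}, so the common attributes are not a superkey of either fragment. The join is lossy.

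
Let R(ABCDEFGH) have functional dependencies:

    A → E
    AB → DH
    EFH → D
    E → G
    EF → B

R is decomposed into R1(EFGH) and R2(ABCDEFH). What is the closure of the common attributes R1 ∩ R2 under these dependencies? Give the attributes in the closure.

R1 ∩ R2 = {EFH}.
EFH → D applies, adding D
E → G applies, adding G
EF → B applies, adding B
Closure: {BDEFGH}.

BDEFGH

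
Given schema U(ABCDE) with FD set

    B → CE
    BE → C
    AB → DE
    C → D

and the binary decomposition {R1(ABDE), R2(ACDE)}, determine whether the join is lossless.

Common attributes: R1 ∩ R2 = {ADE}.
No dependency enlarges {ADE}, so (ADE)⁺ = {ADE}.
The closure contains neither all of R1 = {ABDE} nor all of R2 = {ACDE}, so the common attributes are not a superkey of either fragment. The join is lossy.

No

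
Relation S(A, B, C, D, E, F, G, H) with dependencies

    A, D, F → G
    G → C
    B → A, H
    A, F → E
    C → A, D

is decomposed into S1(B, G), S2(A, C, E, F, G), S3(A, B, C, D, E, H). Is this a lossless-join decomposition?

No

Chase test. Columns are A, B, C, D, E, F, G, H; row i has aⱼ where attribute j ∈ Si, else bᵢⱼ.
Initial tableau (one row per fragment):
  row 1: b11 a2 b13 b14 b15 b16 a7 b18
  row 2: a1 b22 a3 b24 a5 a6 a7 b28
  row 3: a1 a2 a3 a4 a5 b36 b37 a8
Rows 1 and 2 agree on G; apply G→C and equate their C entries.
Rows 1 and 3 agree on B; apply B→A, H and equate their A, H entries.
Rows 1 and 2 agree on C; apply C→A, D and equate their A, D entries.
Rows 1 and 3 agree on C; apply C→A, D and equate their A, D entries.
No row becomes fully distinguished — the join is lossy.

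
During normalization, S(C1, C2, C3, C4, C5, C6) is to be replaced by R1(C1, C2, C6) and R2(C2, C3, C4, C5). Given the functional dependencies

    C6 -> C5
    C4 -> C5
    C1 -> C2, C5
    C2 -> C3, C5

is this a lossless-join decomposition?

Common attributes: R1 ∩ R2 = {C2}.
Closure of {C2}: C2 → C3, C5 applies, adding C3, C5. So (C2)⁺ = {C2, C3, C5}.
The closure contains neither all of R1 = {C1, C2, C6} nor all of R2 = {C2, C3, C4, C5}, so the common attributes are not a superkey of either fragment. The join is lossy.

No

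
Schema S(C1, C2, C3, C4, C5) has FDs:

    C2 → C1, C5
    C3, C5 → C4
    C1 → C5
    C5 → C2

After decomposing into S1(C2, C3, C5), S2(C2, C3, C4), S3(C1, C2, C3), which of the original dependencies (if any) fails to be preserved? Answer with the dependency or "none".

none

C2 → C1, C5: restricted closure across fragments reaches C1, C5.
C3, C5 → C4: restricted closure across fragments reaches C4.
C1 → C5: restricted closure across fragments reaches C5.
C5 → C2 lies within S1.
Every dependency is enforceable on the fragments, so the decomposition is dependency-preserving.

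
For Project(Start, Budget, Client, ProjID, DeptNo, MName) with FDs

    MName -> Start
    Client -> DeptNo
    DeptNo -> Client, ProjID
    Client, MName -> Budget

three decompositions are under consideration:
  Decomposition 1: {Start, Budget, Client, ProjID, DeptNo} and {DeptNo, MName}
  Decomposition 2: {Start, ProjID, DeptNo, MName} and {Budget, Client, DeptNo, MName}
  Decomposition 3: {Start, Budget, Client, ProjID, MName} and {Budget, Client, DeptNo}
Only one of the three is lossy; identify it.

Decomposition 1: common = {DeptNo}, closure = {Client, ProjID, DeptNo} → lossy.
Decomposition 2: common = {DeptNo, MName}, closure = {Start, Budget, Client, ProjID, DeptNo, MName} → lossless.
Decomposition 3: common = {Budget, Client}, closure = {Budget, Client, ProjID, DeptNo} → lossless.

Decomposition 1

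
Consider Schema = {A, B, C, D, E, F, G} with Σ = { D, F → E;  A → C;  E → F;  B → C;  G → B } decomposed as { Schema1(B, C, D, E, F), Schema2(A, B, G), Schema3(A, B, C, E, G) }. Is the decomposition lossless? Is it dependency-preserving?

lossy but dependency-preserving

Lossless test (chase): Rows 2 and 3 agree on A; apply A→C and equate their C entries. Rows 1 and 3 agree on E; apply E→F and equate their F entries. No row becomes fully distinguished — the join is lossy.
Dependency preservation: every FD's attributes lie within a single fragment, so each can be enforced locally — preserved.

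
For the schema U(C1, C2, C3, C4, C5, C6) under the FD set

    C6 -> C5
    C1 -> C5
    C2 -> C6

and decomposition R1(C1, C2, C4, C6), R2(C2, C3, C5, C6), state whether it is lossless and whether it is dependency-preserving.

lossy and not dependency-preserving

Lossless test: (C2, C6)⁺ = {C2, C5, C6}, which is a superkey of neither fragment — lossy.
Dependency preservation: the restricted closure of {C1} across the fragments never reaches {C5}, so C1 → C5 cannot be enforced without a join — not preserved.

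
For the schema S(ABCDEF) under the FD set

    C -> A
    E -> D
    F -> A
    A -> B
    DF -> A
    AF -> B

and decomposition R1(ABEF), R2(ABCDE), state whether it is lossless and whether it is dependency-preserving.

Lossless test: (ABE)⁺ = {ABDE}, which is a superkey of neither fragment — lossy.
Dependency preservation: DF → A is not contained in any single fragment, but the restricted closure of its left-hand side across the fragments still reaches the right-hand side; the remaining FDs each lie inside some fragment. All dependencies are preserved.

lossy but dependency-preserving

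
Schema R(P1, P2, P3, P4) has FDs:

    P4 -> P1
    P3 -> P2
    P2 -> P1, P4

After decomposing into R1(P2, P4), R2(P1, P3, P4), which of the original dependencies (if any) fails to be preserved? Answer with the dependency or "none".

P3 -> P2

Check P3 → P2: no single fragment contains all of {P2, P3}, and the restricted closure of {P3} across the fragments never reaches {P2}.
P4 → P1 is preserved.
P2 → P1, P4 is preserved.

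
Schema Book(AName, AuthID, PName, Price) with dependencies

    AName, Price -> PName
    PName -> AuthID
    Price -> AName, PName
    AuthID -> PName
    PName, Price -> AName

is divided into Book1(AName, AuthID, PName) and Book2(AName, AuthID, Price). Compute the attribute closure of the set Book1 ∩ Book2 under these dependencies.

Book1 ∩ Book2 = {AName, AuthID}.
AuthID → PName applies, adding PName
Closure: {AName, AuthID, PName}.

AName, AuthID, PName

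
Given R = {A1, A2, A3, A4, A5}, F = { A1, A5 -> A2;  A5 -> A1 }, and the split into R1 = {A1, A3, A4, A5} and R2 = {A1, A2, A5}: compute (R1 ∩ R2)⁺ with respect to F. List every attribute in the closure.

A1, A2, A5

R1 ∩ R2 = {A1, A5}.
A1, A5 → A2 applies, adding A2
Closure: {A1, A2, A5}.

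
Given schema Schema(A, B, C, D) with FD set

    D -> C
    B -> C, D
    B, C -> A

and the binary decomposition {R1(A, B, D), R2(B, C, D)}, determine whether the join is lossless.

Yes

Common attributes: R1 ∩ R2 = {B, D}.
Closure of {B, D}: D → C applies, adding C; B, C → A applies, adding A. So (B, D)⁺ = {A, B, C, D}.
This closure contains every attribute of R1, so R1 ∩ R2 → R1. The join is lossless.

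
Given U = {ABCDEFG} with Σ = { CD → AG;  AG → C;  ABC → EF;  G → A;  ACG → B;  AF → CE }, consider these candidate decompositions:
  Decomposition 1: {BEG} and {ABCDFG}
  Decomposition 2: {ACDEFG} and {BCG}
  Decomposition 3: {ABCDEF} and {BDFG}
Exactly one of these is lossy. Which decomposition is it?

Decomposition 3

Decomposition 1: common = {BG}, closure = {ABCEFG} → lossless.
Decomposition 2: common = {CG}, closure = {ABCEFG} → lossless.
Decomposition 3: common = {BDF}, closure = {BDF} → lossy.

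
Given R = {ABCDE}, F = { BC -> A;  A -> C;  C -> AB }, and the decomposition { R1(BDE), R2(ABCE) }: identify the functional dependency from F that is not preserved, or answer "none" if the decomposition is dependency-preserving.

BC → A lies within R2.
A → C lies within R2.
C → AB lies within R2.
Every dependency is enforceable on the fragments, so the decomposition is dependency-preserving.

none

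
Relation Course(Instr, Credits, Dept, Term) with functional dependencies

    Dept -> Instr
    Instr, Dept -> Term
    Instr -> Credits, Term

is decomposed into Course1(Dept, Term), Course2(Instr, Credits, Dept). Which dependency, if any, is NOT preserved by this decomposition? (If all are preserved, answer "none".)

Instr -> Credits, Term

Check Instr → Credits, Term: no single fragment contains all of {Instr, Credits, Term}, and the restricted closure of {Instr} across the fragments never reaches {Credits, Term}.
Dept → Instr is preserved.
Instr, Dept → Term is preserved.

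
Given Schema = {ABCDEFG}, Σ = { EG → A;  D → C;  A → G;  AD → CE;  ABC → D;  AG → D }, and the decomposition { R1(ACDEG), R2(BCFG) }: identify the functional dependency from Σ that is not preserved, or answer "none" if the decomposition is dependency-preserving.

EG → A lies within R1.
D → C lies within R1.
A → G lies within R1.
AD → CE lies within R1.
ABC → D: restricted closure across fragments reaches D.
AG → D lies within R1.
Every dependency is enforceable on the fragments, so the decomposition is dependency-preserving.

none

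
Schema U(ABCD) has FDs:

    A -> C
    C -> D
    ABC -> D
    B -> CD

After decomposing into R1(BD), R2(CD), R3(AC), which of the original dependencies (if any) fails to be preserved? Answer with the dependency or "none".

B -> CD

Check B → CD: no single fragment contains all of {BCD}, and the restricted closure of {B} across the fragments never reaches {CD}.
A → C is preserved.
C → D is preserved.
ABC → D is preserved.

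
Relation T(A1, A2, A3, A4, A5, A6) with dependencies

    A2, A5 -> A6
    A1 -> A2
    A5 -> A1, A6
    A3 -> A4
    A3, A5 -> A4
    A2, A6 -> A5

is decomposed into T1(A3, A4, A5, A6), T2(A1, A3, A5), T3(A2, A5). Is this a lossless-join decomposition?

Chase test. Columns are A1, A2, A3, A4, A5, A6; row i has aⱼ where attribute j ∈ Ti, else bᵢⱼ.
Initial tableau (one row per fragment):
  row 1: b11 b12 a3 a4 a5 a6
  row 2: a1 b22 a3 b24 a5 b26
  row 3: b31 a2 b33 b34 a5 b36
Rows 1 and 2 agree on A5; apply A5→A1, A6 and equate their A1, A6 entries.
Rows 1 and 3 agree on A5; apply A5→A1, A6 and equate their A1, A6 entries.
Rows 1 and 2 agree on A3; apply A3→A4 and equate their A4 entries.
Rows 1 and 2 agree on A1; apply A1→A2 and equate their A2 entries.
Rows 1 and 3 agree on A1; apply A1→A2 and equate their A2 entries.
Row 1 is now all distinguished symbols — the join is lossless.

Yes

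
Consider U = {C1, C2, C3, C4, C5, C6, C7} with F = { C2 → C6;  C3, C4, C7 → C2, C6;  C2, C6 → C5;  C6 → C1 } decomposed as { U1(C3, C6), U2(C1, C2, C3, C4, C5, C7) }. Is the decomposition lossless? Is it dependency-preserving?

Lossless test: (C3)⁺ = {C3}, which is a superkey of neither fragment — lossy.
Dependency preservation: the restricted closure of {C2} across the fragments never reaches {C6}, so C2 → C6 cannot be enforced without a join — not preserved.

lossy and not dependency-preserving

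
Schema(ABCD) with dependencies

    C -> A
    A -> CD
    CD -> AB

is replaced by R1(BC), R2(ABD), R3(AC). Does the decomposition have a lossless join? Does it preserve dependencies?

Lossless test (chase): Rows 1 and 3 agree on C; apply C→A and equate their A entries. Rows 1 and 2 agree on A; apply A→CD and equate their CD entries. Rows 1 and 3 agree on A; apply A→CD and equate their CD entries. Rows 1 and 3 agree on CD; apply CD→AB and equate their AB entries. Row 1 is now all distinguished symbols — the join is lossless.
Dependency preservation: A → CD; CD → AB are not contained in any single fragment, but the restricted closure of each left-hand side across the fragments still reaches the right-hand side; the remaining FDs each lie inside some fragment. All dependencies are preserved.

lossless and dependency-preserving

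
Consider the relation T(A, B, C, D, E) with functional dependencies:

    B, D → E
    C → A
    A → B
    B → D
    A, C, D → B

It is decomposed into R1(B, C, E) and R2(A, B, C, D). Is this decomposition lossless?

Yes

Common attributes: R1 ∩ R2 = {B, C}.
Closure of {B, C}: C → A applies, adding A; B → D applies, adding D; B, D → E applies, adding E. So (B, C)⁺ = {A, B, C, D, E}.
This closure contains every attribute of R1, so R1 ∩ R2 → R1. The join is lossless.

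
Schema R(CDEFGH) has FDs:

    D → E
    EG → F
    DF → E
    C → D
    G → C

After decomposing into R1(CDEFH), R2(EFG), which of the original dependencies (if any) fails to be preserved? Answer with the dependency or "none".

G → C

Check G → C: no single fragment contains all of {CG}, and the restricted closure of {G} across the fragments never reaches {C}.
D → E is preserved.
EG → F is preserved.
DF → E is preserved.
C → D is preserved.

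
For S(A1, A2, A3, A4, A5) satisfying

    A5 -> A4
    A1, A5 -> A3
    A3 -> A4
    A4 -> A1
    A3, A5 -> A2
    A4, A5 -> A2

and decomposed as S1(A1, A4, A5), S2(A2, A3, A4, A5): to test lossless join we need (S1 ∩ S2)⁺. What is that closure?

A1, A2, A3, A4, A5

S1 ∩ S2 = {A4, A5}.
A4 → A1 applies, adding A1
A4, A5 → A2 applies, adding A2
A1, A5 → A3 applies, adding A3
Closure: {A1, A2, A3, A4, A5}.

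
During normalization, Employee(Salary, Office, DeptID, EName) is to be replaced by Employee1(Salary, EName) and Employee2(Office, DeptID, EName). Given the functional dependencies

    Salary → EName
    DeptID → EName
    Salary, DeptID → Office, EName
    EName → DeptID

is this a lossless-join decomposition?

No

Common attributes: Employee1 ∩ Employee2 = {EName}.
Closure of {EName}: EName → DeptID applies, adding DeptID. So (EName)⁺ = {DeptID, EName}.
The closure contains neither all of Employee1 = {Salary, EName} nor all of Employee2 = {Office, DeptID, EName}, so the common attributes are not a superkey of either fragment. The join is lossy.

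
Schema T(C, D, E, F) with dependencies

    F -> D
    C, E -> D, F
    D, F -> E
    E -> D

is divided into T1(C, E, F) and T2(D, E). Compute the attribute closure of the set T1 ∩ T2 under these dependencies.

T1 ∩ T2 = {E}.
E → D applies, adding D
Closure: {D, E}.

D, E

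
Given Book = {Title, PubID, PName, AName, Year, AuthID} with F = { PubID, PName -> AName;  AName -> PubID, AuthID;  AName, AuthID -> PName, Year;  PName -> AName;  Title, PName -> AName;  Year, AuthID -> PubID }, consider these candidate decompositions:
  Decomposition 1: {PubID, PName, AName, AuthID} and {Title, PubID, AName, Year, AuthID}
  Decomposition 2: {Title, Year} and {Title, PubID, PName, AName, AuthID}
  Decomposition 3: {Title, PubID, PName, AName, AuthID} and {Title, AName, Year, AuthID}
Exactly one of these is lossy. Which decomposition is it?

Decomposition 2

Decomposition 1: common = {PubID, AName, AuthID}, closure = {PubID, PName, AName, Year, AuthID} → lossless.
Decomposition 2: common = {Title}, closure = {Title} → lossy.
Decomposition 3: common = {Title, AName, AuthID}, closure = {Title, PubID, PName, AName, Year, AuthID} → lossless.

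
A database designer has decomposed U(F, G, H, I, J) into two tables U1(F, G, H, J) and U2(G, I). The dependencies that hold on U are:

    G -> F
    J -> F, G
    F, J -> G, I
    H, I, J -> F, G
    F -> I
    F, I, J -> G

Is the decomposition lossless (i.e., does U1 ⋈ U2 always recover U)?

Yes

Common attributes: U1 ∩ U2 = {G}.
Closure of {G}: G → F applies, adding F; F → I applies, adding I. So (G)⁺ = {F, G, I}.
This closure contains every attribute of U2, so U1 ∩ U2 → U2. The join is lossless.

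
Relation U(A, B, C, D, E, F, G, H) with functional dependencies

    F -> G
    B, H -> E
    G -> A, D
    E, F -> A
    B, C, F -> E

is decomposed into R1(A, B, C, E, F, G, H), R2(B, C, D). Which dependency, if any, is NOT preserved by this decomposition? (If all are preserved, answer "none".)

Check G → A, D: no single fragment contains all of {A, D, G}, and the restricted closure of {G} across the fragments never reaches {A, D}.
F → G is preserved.
B, H → E is preserved.
E, F → A is preserved.
B, C, F → E is preserved.

G -> A, D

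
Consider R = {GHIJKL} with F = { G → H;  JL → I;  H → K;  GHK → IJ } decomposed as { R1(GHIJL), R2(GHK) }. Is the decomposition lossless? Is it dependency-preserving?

Lossless test: (GH)⁺ = {GHIJK}, which contains all of one fragment — lossless.
Dependency preservation: GHK → IJ is not contained in any single fragment, but the restricted closure of its left-hand side across the fragments still reaches the right-hand side; the remaining FDs each lie inside some fragment. All dependencies are preserved.

lossless and dependency-preserving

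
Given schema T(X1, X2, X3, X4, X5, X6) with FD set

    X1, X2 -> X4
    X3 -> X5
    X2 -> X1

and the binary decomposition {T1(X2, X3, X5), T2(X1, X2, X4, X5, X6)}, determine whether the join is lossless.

No

Common attributes: T1 ∩ T2 = {X2, X5}.
Closure of {X2, X5}: X2 → X1 applies, adding X1; X1, X2 → X4 applies, adding X4. So (X2, X5)⁺ = {X1, X2, X4, X5}.
The closure contains neither all of T1 = {X2, X3, X5} nor all of T2 = {X1, X2, X4, X5, X6}, so the common attributes are not a superkey of either fragment. The join is lossy.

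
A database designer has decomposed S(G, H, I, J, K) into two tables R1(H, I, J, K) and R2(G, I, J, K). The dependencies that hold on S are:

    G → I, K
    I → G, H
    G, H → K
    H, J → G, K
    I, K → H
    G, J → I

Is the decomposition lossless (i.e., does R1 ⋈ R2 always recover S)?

Common attributes: R1 ∩ R2 = {I, J, K}.
Closure of {I, J, K}: I → G, H applies, adding G, H. So (I, J, K)⁺ = {G, H, I, J, K}.
This closure contains every attribute of R1, so R1 ∩ R2 → R1. The join is lossless.

Yes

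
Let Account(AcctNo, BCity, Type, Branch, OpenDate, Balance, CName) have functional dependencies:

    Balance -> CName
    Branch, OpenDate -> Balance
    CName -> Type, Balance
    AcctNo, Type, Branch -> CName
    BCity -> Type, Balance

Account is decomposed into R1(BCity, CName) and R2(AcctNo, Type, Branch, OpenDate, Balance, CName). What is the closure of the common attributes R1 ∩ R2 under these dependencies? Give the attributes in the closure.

R1 ∩ R2 = {CName}.
CName → Type, Balance applies, adding Type, Balance
Closure: {Type, Balance, CName}.

Type, Balance, CName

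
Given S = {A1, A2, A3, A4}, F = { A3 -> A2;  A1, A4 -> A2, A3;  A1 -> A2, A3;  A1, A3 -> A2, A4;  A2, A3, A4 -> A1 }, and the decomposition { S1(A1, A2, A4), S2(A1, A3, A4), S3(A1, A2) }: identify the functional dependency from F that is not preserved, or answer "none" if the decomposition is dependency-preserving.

A3 -> A2

Check A3 → A2: no single fragment contains all of {A2, A3}, and the restricted closure of {A3} across the fragments never reaches {A2}.
A1, A4 → A2, A3 is preserved.
A1 → A2, A3 is preserved.
A1, A3 → A2, A4 is preserved.
A2, A3, A4 → A1 is preserved.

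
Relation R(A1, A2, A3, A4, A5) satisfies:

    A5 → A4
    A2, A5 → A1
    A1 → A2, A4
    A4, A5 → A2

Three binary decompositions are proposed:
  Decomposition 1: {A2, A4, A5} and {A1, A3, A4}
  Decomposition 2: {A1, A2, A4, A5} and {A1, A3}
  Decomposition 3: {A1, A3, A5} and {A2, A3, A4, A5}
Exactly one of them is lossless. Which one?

Decomposition 3

Decomposition 1: common = {A4}, closure = {A4} → lossy.
Decomposition 2: common = {A1}, closure = {A1, A2, A4} → lossy.
Decomposition 3: common = {A3, A5}, closure = {A1, A2, A3, A4, A5} → lossless.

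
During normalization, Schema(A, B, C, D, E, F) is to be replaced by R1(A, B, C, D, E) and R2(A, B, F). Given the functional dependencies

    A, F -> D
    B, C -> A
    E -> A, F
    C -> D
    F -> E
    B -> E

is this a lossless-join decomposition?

Common attributes: R1 ∩ R2 = {A, B}.
Closure of {A, B}: B → E applies, adding E; E → A, F applies, adding F; A, F → D applies, adding D. So (A, B)⁺ = {A, B, D, E, F}.
This closure contains every attribute of R2, so R1 ∩ R2 → R2. The join is lossless.

Yes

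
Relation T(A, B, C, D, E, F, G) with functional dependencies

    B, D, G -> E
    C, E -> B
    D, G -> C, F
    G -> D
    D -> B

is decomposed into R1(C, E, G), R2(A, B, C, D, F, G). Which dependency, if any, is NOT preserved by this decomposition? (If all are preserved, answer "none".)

Check C, E → B: no single fragment contains all of {B, C, E}, and the restricted closure of {C, E} across the fragments never reaches {B}.
B, D, G → E is preserved.
D, G → C, F is preserved.
G → D is preserved.
D → B is preserved.

C, E -> B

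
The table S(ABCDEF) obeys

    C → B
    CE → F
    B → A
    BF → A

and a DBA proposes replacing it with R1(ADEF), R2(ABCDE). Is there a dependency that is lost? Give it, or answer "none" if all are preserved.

Check CE → F: no single fragment contains all of {CEF}, and the restricted closure of {CE} across the fragments never reaches {F}.
C → B is preserved.
B → A is preserved.
BF → A is preserved.

CE → F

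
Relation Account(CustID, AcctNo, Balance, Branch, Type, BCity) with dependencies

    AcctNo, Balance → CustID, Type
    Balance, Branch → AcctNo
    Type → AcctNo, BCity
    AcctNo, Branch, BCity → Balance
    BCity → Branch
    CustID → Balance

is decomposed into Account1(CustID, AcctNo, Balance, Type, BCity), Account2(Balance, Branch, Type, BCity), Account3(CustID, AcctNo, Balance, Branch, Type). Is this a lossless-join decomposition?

Yes

Chase test. Columns are CustID, AcctNo, Balance, Branch, Type, BCity; row i has aⱼ where attribute j ∈ Accounti, else bᵢⱼ.
Initial tableau (one row per fragment):
  row 1: a1 a2 a3 b14 a5 a6
  row 2: b21 b22 a3 a4 a5 a6
  row 3: a1 a2 a3 a4 a5 b36
Rows 2 and 3 agree on Balance, Branch; apply Balance, Branch→AcctNo and equate their AcctNo entries.
Rows 1 and 3 agree on Type; apply Type→AcctNo, BCity and equate their AcctNo, BCity entries.
Rows 1 and 2 agree on BCity; apply BCity→Branch and equate their Branch entries.
Rows 1 and 2 agree on AcctNo, Balance; apply AcctNo, Balance→CustID, Type and equate their CustID, Type entries.
Row 1 is now all distinguished symbols — the join is lossless.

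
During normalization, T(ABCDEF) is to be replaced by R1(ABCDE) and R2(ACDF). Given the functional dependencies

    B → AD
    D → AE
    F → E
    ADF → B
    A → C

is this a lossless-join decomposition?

No

Common attributes: R1 ∩ R2 = {ACD}.
Closure of {ACD}: D → AE applies, adding E. So (ACD)⁺ = {ACDE}.
The closure contains neither all of R1 = {ABCDE} nor all of R2 = {ACDF}, so the common attributes are not a superkey of either fragment. The join is lossy.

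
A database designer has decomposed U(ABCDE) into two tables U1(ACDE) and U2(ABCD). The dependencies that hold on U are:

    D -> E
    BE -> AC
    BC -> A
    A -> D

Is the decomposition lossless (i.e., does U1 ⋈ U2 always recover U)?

Common attributes: U1 ∩ U2 = {ACD}.
Closure of {ACD}: D → E applies, adding E. So (ACD)⁺ = {ACDE}.
This closure contains every attribute of U1, so U1 ∩ U2 → U1. The join is lossless.

Yes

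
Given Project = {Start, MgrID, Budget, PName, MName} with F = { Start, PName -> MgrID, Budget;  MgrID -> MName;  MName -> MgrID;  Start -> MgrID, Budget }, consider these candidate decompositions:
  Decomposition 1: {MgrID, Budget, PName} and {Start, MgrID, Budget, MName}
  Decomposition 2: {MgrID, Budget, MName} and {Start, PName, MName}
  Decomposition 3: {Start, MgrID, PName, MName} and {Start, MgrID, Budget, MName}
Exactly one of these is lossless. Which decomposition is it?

Decomposition 1: common = {MgrID, Budget}, closure = {MgrID, Budget, MName} → lossy.
Decomposition 2: common = {MName}, closure = {MgrID, MName} → lossy.
Decomposition 3: common = {Start, MgrID, MName}, closure = {Start, MgrID, Budget, MName} → lossless.

Decomposition 3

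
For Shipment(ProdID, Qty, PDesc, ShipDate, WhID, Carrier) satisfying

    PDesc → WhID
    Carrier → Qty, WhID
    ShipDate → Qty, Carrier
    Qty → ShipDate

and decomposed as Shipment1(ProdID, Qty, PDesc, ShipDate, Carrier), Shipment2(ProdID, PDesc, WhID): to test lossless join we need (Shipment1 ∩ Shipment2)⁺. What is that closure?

Shipment1 ∩ Shipment2 = {ProdID, PDesc}.
PDesc → WhID applies, adding WhID
Closure: {ProdID, PDesc, WhID}.

ProdID, PDesc, WhID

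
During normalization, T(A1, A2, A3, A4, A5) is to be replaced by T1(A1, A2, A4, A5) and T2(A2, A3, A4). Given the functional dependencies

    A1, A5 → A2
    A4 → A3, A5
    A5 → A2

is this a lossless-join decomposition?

Yes

Common attributes: T1 ∩ T2 = {A2, A4}.
Closure of {A2, A4}: A4 → A3, A5 applies, adding A3, A5. So (A2, A4)⁺ = {A2, A3, A4, A5}.
This closure contains every attribute of T2, so T1 ∩ T2 → T2. The join is lossless.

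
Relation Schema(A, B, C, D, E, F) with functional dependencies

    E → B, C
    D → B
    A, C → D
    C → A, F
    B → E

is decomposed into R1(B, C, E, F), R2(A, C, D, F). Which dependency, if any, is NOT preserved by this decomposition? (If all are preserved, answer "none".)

none

E → B, C lies within R1.
D → B: restricted closure across fragments reaches B.
A, C → D lies within R2.
C → A, F lies within R2.
B → E lies within R1.
Every dependency is enforceable on the fragments, so the decomposition is dependency-preserving.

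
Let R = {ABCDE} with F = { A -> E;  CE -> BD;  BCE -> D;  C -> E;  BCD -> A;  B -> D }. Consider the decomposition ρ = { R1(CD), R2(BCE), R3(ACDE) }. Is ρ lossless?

Chase test. Columns are ABCDE; row i has aⱼ where attribute j ∈ Ri, else bᵢⱼ.
Initial tableau (one row per fragment):
  row 1: b11 b12 a3 a4 b15
  row 2: b21 a2 a3 b24 a5
  row 3: a1 b32 a3 a4 a5
Rows 2 and 3 agree on CE; apply CE→BD and equate their BD entries.
Rows 1 and 2 agree on C; apply C→E and equate their E entries.
Rows 2 and 3 agree on BCD; apply BCD→A and equate their A entries.
Rows 1 and 2 agree on CE; apply CE→BD and equate their BD entries.
Rows 1 and 2 agree on BCD; apply BCD→A and equate their A entries.
Row 1 is now all distinguished symbols — the join is lossless.

Yes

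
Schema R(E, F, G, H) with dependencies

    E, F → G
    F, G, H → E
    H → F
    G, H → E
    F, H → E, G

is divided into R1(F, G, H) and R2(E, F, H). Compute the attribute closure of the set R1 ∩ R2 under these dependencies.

R1 ∩ R2 = {F, H}.
F, H → E, G applies, adding E, G
Closure: {E, F, G, H}.

E, F, G, H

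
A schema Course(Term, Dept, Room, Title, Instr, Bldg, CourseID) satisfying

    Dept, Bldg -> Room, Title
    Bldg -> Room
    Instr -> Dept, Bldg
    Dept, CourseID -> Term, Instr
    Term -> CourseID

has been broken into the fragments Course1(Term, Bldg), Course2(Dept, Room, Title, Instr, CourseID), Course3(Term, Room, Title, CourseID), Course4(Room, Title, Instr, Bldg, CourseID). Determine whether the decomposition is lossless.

Chase test. Columns are Term, Dept, Room, Title, Instr, Bldg, CourseID; row i has aⱼ where attribute j ∈ Coursei, else bᵢⱼ.
Initial tableau (one row per fragment):
  row 1: a1 b12 b13 b14 b15 a6 b17
  row 2: b21 a2 a3 a4 a5 b26 a7
  row 3: a1 b32 a3 a4 b35 b36 a7
  row 4: b41 b42 a3 a4 a5 a6 a7
Rows 1 and 4 agree on Bldg; apply Bldg→Room and equate their Room entries.
Rows 2 and 4 agree on Instr; apply Instr→Dept, Bldg and equate their Dept, Bldg entries.
Rows 2 and 4 agree on Dept, CourseID; apply Dept, CourseID→Term, Instr and equate their Term, Instr entries.
Rows 1 and 3 agree on Term; apply Term→CourseID and equate their CourseID entries.
No row becomes fully distinguished — the join is lossy.

No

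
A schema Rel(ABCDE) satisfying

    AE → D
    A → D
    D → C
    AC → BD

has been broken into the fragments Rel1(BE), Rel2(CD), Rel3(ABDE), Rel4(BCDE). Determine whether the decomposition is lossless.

Yes

Chase test. Columns are ABCDE; row i has aⱼ where attribute j ∈ Reli, else bᵢⱼ.
Initial tableau (one row per fragment):
  row 1: b11 a2 b13 b14 a5
  row 2: b21 b22 a3 a4 b25
  row 3: a1 a2 b33 a4 a5
  row 4: b41 a2 a3 a4 a5
Rows 2 and 3 agree on D; apply D→C and equate their C entries.
Row 3 is now all distinguished symbols — the join is lossless.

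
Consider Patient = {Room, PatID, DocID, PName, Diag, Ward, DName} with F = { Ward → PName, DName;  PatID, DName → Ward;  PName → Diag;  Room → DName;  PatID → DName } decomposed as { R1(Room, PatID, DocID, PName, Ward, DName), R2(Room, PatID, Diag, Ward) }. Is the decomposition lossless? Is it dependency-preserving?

lossless but not dependency-preserving

Lossless test: (Room, PatID, Ward)⁺ = {Room, PatID, PName, Diag, Ward, DName}, which contains all of one fragment — lossless.
Dependency preservation: the restricted closure of {PName} across the fragments never reaches {Diag}, so PName → Diag cannot be enforced without a join — not preserved.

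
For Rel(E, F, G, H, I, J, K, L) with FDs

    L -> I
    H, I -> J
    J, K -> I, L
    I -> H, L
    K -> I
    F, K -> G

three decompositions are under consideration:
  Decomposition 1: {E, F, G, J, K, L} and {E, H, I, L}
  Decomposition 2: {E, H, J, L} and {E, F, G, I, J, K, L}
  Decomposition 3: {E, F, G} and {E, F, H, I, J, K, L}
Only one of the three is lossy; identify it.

Decomposition 3

Decomposition 1: common = {E, L}, closure = {E, H, I, J, L} → lossless.
Decomposition 2: common = {E, J, L}, closure = {E, H, I, J, L} → lossless.
Decomposition 3: common = {E, F}, closure = {E, F} → lossy.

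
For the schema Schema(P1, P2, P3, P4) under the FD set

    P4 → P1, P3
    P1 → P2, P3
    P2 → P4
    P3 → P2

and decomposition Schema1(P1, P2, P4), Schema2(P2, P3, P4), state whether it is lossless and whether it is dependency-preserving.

lossless and dependency-preserving

Lossless test: (P2, P4)⁺ = {P1, P2, P3, P4}, which contains all of one fragment — lossless.
Dependency preservation: P4 → P1, P3; P1 → P2, P3 are not contained in any single fragment, but the restricted closure of each left-hand side across the fragments still reaches the right-hand side; the remaining FDs each lie inside some fragment. All dependencies are preserved.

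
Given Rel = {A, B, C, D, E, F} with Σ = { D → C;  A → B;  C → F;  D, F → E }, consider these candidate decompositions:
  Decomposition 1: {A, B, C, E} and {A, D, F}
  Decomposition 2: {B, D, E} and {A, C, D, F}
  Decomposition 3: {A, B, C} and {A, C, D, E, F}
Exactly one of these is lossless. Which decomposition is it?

Decomposition 1: common = {A}, closure = {A, B} → lossy.
Decomposition 2: common = {D}, closure = {C, D, E, F} → lossy.
Decomposition 3: common = {A, C}, closure = {A, B, C, F} → lossless.

Decomposition 3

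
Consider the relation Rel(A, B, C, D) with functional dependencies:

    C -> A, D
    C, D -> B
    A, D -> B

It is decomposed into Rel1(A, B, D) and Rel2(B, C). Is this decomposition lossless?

No

Common attributes: Rel1 ∩ Rel2 = {B}.
No dependency enlarges {B}, so (B)⁺ = {B}.
The closure contains neither all of Rel1 = {A, B, D} nor all of Rel2 = {B, C}, so the common attributes are not a superkey of either fragment. The join is lossy.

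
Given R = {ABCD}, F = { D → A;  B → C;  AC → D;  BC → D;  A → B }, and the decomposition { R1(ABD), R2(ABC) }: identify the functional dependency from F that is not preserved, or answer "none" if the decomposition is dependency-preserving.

none

D → A lies within R1.
B → C lies within R2.
AC → D: restricted closure across fragments reaches D.
BC → D: restricted closure across fragments reaches D.
A → B lies within R1.
Every dependency is enforceable on the fragments, so the decomposition is dependency-preserving.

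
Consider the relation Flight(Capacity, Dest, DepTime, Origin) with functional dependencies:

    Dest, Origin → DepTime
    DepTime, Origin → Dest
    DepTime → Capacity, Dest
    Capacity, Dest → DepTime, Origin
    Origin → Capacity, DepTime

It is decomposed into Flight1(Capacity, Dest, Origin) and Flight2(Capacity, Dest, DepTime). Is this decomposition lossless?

Yes

Common attributes: Flight1 ∩ Flight2 = {Capacity, Dest}.
Closure of {Capacity, Dest}: Capacity, Dest → DepTime, Origin applies, adding DepTime, Origin. So (Capacity, Dest)⁺ = {Capacity, Dest, DepTime, Origin}.
This closure contains every attribute of Flight1, so Flight1 ∩ Flight2 → Flight1. The join is lossless.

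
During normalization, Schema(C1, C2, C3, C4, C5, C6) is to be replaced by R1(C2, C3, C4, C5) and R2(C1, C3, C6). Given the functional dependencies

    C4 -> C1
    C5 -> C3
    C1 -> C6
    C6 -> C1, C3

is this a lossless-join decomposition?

No

Common attributes: R1 ∩ R2 = {C3}.
No dependency enlarges {C3}, so (C3)⁺ = {C3}.
The closure contains neither all of R1 = {C2, C3, C4, C5} nor all of R2 = {C1, C3, C6}, so the common attributes are not a superkey of either fragment. The join is lossy.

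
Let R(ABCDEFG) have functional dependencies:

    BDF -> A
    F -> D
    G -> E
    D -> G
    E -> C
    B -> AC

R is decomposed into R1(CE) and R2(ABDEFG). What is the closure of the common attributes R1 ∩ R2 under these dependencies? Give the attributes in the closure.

R1 ∩ R2 = {E}.
E → C applies, adding C
Closure: {CE}.

CE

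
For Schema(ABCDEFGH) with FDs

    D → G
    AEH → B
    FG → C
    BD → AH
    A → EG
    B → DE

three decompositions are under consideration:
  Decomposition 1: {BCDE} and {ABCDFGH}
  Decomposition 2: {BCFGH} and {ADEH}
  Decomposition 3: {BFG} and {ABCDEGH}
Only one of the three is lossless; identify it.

Decomposition 1: common = {BCD}, closure = {ABCDEGH} → lossless.
Decomposition 2: common = {H}, closure = {H} → lossy.
Decomposition 3: common = {BG}, closure = {ABDEGH} → lossy.

Decomposition 1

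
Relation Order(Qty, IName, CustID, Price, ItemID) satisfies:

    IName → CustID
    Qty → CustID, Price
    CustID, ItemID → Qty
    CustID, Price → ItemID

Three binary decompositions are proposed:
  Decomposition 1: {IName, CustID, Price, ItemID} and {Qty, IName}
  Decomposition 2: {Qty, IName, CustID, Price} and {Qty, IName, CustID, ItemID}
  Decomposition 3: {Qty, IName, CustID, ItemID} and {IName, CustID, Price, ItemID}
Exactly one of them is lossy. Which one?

Decomposition 1: common = {IName}, closure = {IName, CustID} → lossy.
Decomposition 2: common = {Qty, IName, CustID}, closure = {Qty, IName, CustID, Price, ItemID} → lossless.
Decomposition 3: common = {IName, CustID, ItemID}, closure = {Qty, IName, CustID, Price, ItemID} → lossless.

Decomposition 1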